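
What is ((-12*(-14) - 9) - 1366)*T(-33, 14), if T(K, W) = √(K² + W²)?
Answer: -1207*√1285 ≈ -43267.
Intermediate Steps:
((-12*(-14) - 9) - 1366)*T(-33, 14) = ((-12*(-14) - 9) - 1366)*√((-33)² + 14²) = ((168 - 9) - 1366)*√(1089 + 196) = (159 - 1366)*√1285 = -1207*√1285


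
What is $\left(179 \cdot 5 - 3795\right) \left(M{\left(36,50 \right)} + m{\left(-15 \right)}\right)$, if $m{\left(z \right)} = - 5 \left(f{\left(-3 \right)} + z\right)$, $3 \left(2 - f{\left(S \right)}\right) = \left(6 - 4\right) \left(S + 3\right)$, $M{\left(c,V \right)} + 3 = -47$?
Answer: $-43500$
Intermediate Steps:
$M{\left(c,V \right)} = -50$ ($M{\left(c,V \right)} = -3 - 47 = -50$)
$f{\left(S \right)} = - \frac{2 S}{3}$ ($f{\left(S \right)} = 2 - \frac{\left(6 - 4\right) \left(S + 3\right)}{3} = 2 - \frac{2 \left(3 + S\right)}{3} = 2 - \frac{6 + 2 S}{3} = 2 - \left(2 + \frac{2 S}{3}\right) = - \frac{2 S}{3}$)
$m{\left(z \right)} = -10 - 5 z$ ($m{\left(z \right)} = - 5 \left(\left(- \frac{2}{3}\right) \left(-3\right) + z\right) = - 5 \left(2 + z\right) = -10 - 5 z$)
$\left(179 \cdot 5 - 3795\right) \left(M{\left(36,50 \right)} + m{\left(-15 \right)}\right) = \left(179 \cdot 5 - 3795\right) \left(-50 - -65\right) = \left(895 - 3795\right) \left(-50 + \left(-10 + 75\right)\right) = - 2900 \left(-50 + 65\right) = \left(-2900\right) 15 = -43500$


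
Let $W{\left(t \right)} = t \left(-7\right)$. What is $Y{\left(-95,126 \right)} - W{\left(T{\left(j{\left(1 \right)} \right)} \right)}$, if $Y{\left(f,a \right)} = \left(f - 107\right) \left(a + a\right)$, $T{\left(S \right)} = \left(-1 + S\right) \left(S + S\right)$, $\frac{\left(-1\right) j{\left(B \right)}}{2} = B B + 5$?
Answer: $-48720$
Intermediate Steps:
$j{\left(B \right)} = -10 - 2 B^{2}$ ($j{\left(B \right)} = - 2 \left(B B + 5\right) = - 2 \left(B^{2} + 5\right) = - 2 \left(5 + B^{2}\right) = -10 - 2 B^{2}$)
$T{\left(S \right)} = 2 S \left(-1 + S\right)$ ($T{\left(S \right)} = \left(-1 + S\right) 2 S = 2 S \left(-1 + S\right)$)
$Y{\left(f,a \right)} = 2 a \left(-107 + f\right)$ ($Y{\left(f,a \right)} = \left(-107 + f\right) 2 a = 2 a \left(-107 + f\right)$)
$W{\left(t \right)} = - 7 t$
$Y{\left(-95,126 \right)} - W{\left(T{\left(j{\left(1 \right)} \right)} \right)} = 2 \cdot 126 \left(-107 - 95\right) - - 7 \cdot 2 \left(-10 - 2 \cdot 1^{2}\right) \left(-1 - \left(10 + 2 \cdot 1^{2}\right)\right) = 2 \cdot 126 \left(-202\right) - - 7 \cdot 2 \left(-10 - 2\right) \left(-1 - 12\right) = -50904 - - 7 \cdot 2 \left(-10 - 2\right) \left(-1 - 12\right) = -50904 - - 7 \cdot 2 \left(-12\right) \left(-1 - 12\right) = -50904 - - 7 \cdot 2 \left(-12\right) \left(-13\right) = -50904 - \left(-7\right) 312 = -50904 - -2184 = -50904 + 2184 = -48720$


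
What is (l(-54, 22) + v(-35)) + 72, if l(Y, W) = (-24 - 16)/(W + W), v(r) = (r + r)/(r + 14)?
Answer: 2456/33 ≈ 74.424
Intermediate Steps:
v(r) = 2*r/(14 + r) (v(r) = (2*r)/(14 + r) = 2*r/(14 + r))
l(Y, W) = -20/W (l(Y, W) = -40*1/(2*W) = -20/W)
(l(-54, 22) + v(-35)) + 72 = (-20/22 + 2*(-35)/(14 - 35)) + 72 = (-20*1/22 + 2*(-35)/(-21)) + 72 = (-10/11 + 2*(-35)*(-1/21)) + 72 = (-10/11 + 10/3) + 72 = 80/33 + 72 = 2456/33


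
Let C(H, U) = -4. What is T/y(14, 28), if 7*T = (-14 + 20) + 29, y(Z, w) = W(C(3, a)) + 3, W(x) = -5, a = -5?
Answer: -5/2 ≈ -2.5000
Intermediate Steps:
y(Z, w) = -2 (y(Z, w) = -5 + 3 = -2)
T = 5 (T = ((-14 + 20) + 29)/7 = (6 + 29)/7 = (⅐)*35 = 5)
T/y(14, 28) = 5/(-2) = -½*5 = -5/2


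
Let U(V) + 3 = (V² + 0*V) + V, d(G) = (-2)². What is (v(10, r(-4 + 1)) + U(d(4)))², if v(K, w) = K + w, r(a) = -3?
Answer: 576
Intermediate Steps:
d(G) = 4
U(V) = -3 + V + V² (U(V) = -3 + ((V² + 0*V) + V) = -3 + ((V² + 0) + V) = -3 + (V² + V) = -3 + (V + V²) = -3 + V + V²)
(v(10, r(-4 + 1)) + U(d(4)))² = ((10 - 3) + (-3 + 4 + 4²))² = (7 + (-3 + 4 + 16))² = (7 + 17)² = 24² = 576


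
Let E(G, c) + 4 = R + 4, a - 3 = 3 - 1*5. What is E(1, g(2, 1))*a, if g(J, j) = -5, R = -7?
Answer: -7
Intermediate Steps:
a = 1 (a = 3 + (3 - 1*5) = 3 + (3 - 5) = 3 - 2 = 1)
E(G, c) = -7 (E(G, c) = -4 + (-7 + 4) = -4 - 3 = -7)
E(1, g(2, 1))*a = -7*1 = -7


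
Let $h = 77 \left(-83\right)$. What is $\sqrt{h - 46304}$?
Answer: $3 i \sqrt{5855} \approx 229.55 i$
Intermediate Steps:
$h = -6391$
$\sqrt{h - 46304} = \sqrt{-6391 - 46304} = \sqrt{-52695} = 3 i \sqrt{5855}$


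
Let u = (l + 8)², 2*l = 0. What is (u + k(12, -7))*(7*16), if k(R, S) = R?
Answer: 8512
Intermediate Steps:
l = 0 (l = (½)*0 = 0)
u = 64 (u = (0 + 8)² = 8² = 64)
(u + k(12, -7))*(7*16) = (64 + 12)*(7*16) = 76*112 = 8512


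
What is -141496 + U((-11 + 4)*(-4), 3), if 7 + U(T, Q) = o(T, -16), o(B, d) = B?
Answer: -141475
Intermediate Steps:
U(T, Q) = -7 + T
-141496 + U((-11 + 4)*(-4), 3) = -141496 + (-7 + (-11 + 4)*(-4)) = -141496 + (-7 - 7*(-4)) = -141496 + (-7 + 28) = -141496 + 21 = -141475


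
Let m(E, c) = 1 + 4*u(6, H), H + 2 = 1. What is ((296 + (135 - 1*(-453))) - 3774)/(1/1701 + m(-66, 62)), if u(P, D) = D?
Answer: 2457945/2551 ≈ 963.52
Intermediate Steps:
H = -1 (H = -2 + 1 = -1)
m(E, c) = -3 (m(E, c) = 1 + 4*(-1) = 1 - 4 = -3)
((296 + (135 - 1*(-453))) - 3774)/(1/1701 + m(-66, 62)) = ((296 + (135 - 1*(-453))) - 3774)/(1/1701 - 3) = ((296 + (135 + 453)) - 3774)/(1/1701 - 3) = ((296 + 588) - 3774)/(-5102/1701) = (884 - 3774)*(-1701/5102) = -2890*(-1701/5102) = 2457945/2551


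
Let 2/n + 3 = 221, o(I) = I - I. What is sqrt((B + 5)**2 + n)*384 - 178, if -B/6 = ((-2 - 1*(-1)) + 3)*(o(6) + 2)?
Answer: -178 + 1920*sqrt(171566)/109 ≈ 7118.1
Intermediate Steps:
o(I) = 0
n = 1/109 (n = 2/(-3 + 221) = 2/218 = 2*(1/218) = 1/109 ≈ 0.0091743)
B = -24 (B = -6*((-2 - 1*(-1)) + 3)*(0 + 2) = -6*((-2 + 1) + 3)*2 = -6*(-1 + 3)*2 = -12*2 = -6*4 = -24)
sqrt((B + 5)**2 + n)*384 - 178 = sqrt((-24 + 5)**2 + 1/109)*384 - 178 = sqrt((-19)**2 + 1/109)*384 - 178 = sqrt(361 + 1/109)*384 - 178 = sqrt(39350/109)*384 - 178 = (5*sqrt(171566)/109)*384 - 178 = 1920*sqrt(171566)/109 - 178 = -178 + 1920*sqrt(171566)/109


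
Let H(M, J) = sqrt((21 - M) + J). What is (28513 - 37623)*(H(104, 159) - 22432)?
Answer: 204355520 - 18220*sqrt(19) ≈ 2.0428e+8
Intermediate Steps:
H(M, J) = sqrt(21 + J - M)
(28513 - 37623)*(H(104, 159) - 22432) = (28513 - 37623)*(sqrt(21 + 159 - 1*104) - 22432) = -9110*(sqrt(21 + 159 - 104) - 22432) = -9110*(sqrt(76) - 22432) = -9110*(2*sqrt(19) - 22432) = -9110*(-22432 + 2*sqrt(19)) = 204355520 - 18220*sqrt(19)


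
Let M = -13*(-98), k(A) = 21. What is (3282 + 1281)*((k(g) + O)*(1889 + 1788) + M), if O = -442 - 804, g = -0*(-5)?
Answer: -20547421713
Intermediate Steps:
g = 0 (g = -6*0 = 0)
O = -1246
M = 1274
(3282 + 1281)*((k(g) + O)*(1889 + 1788) + M) = (3282 + 1281)*((21 - 1246)*(1889 + 1788) + 1274) = 4563*(-1225*3677 + 1274) = 4563*(-4504325 + 1274) = 4563*(-4503051) = -20547421713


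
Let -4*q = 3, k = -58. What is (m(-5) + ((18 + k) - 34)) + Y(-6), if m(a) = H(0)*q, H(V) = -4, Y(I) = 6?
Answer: -65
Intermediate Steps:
q = -3/4 (q = -1/4*3 = -3/4 ≈ -0.75000)
m(a) = 3 (m(a) = -4*(-3/4) = 3)
(m(-5) + ((18 + k) - 34)) + Y(-6) = (3 + ((18 - 58) - 34)) + 6 = (3 + (-40 - 34)) + 6 = (3 - 74) + 6 = -71 + 6 = -65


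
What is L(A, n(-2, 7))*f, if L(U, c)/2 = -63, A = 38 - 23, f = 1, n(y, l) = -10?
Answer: -126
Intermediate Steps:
A = 15
L(U, c) = -126 (L(U, c) = 2*(-63) = -126)
L(A, n(-2, 7))*f = -126*1 = -126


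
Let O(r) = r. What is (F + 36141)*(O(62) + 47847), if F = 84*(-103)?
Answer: 1316970501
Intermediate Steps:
F = -8652
(F + 36141)*(O(62) + 47847) = (-8652 + 36141)*(62 + 47847) = 27489*47909 = 1316970501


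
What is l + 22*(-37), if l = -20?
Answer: -834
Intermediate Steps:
l + 22*(-37) = -20 + 22*(-37) = -20 - 814 = -834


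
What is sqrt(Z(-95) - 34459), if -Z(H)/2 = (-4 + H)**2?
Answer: I*sqrt(54061) ≈ 232.51*I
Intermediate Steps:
Z(H) = -2*(-4 + H)**2
sqrt(Z(-95) - 34459) = sqrt(-2*(-4 - 95)**2 - 34459) = sqrt(-2*(-99)**2 - 34459) = sqrt(-2*9801 - 34459) = sqrt(-19602 - 34459) = sqrt(-54061) = I*sqrt(54061)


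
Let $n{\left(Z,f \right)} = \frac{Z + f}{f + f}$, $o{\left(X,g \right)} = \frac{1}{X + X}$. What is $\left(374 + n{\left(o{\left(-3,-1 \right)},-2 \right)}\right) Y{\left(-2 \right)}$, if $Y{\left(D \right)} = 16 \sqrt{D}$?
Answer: $\frac{17978 i \sqrt{2}}{3} \approx 8474.9 i$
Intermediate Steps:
$o{\left(X,g \right)} = \frac{1}{2 X}$
$n{\left(Z,f \right)} = \frac{Z + f}{2 f}$
$\left(374 + n{\left(o{\left(-3,-1 \right)},-2 \right)}\right) Y{\left(-2 \right)} = \left(374 + \frac{\frac{1}{2 \left(-3\right)} - 2}{2 \left(-2\right)}\right) 16 \sqrt{-2} = \left(374 + \frac{1}{2} \left(- \frac{1}{2}\right) \left(\frac{1}{2} \left(- \frac{1}{3}\right) - 2\right)\right) 16 i \sqrt{2} = \left(374 + \frac{1}{2} \left(- \frac{1}{2}\right) \left(- \frac{1}{6} - 2\right)\right) 16 i \sqrt{2} = \left(374 + \frac{1}{2} \left(- \frac{1}{2}\right) \left(- \frac{13}{6}\right)\right) 16 i \sqrt{2} = \left(374 + \frac{13}{24}\right) 16 i \sqrt{2} = \frac{8989 \cdot 16 i \sqrt{2}}{24} = \frac{17978 i \sqrt{2}}{3}$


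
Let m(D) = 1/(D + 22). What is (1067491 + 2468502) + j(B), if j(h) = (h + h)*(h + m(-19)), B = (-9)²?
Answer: 3549169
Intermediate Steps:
m(D) = 1/(22 + D)
B = 81
j(h) = 2*h*(⅓ + h) (j(h) = (h + h)*(h + 1/(22 - 19)) = (2*h)*(h + 1/3) = (2*h)*(h + ⅓) = (2*h)*(⅓ + h) = 2*h*(⅓ + h))
(1067491 + 2468502) + j(B) = (1067491 + 2468502) + (⅔)*81*(1 + 3*81) = 3535993 + (⅔)*81*(1 + 243) = 3535993 + (⅔)*81*244 = 3535993 + 13176 = 3549169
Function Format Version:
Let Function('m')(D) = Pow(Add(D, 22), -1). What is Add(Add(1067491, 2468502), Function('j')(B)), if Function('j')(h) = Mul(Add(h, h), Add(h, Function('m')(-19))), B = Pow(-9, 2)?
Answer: 3549169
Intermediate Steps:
Function('m')(D) = Pow(Add(22, D), -1)
B = 81
Function('j')(h) = Mul(2, h, Add(Rational(1, 3), h)) (Function('j')(h) = Mul(Add(h, h), Add(h, Pow(Add(22, -19), -1))) = Mul(Mul(2, h), Add(h, Pow(3, -1))) = Mul(Mul(2, h), Add(h, Rational(1, 3))) = Mul(Mul(2, h), Add(Rational(1, 3), h)) = Mul(2, h, Add(Rational(1, 3), h)))
Add(Add(1067491, 2468502), Function('j')(B)) = Add(Add(1067491, 2468502), Mul(Rational(2, 3), 81, Add(1, Mul(3, 81)))) = Add(3535993, Mul(Rational(2, 3), 81, Add(1, 243))) = Add(3535993, Mul(Rational(2, 3), 81, 244)) = Add(3535993, 13176) = 3549169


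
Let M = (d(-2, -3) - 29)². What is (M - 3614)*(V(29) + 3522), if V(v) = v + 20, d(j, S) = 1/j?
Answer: -39191725/4 ≈ -9.7979e+6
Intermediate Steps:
V(v) = 20 + v
M = 3481/4 (M = (1/(-2) - 29)² = (-½ - 29)² = (-59/2)² = 3481/4 ≈ 870.25)
(M - 3614)*(V(29) + 3522) = (3481/4 - 3614)*((20 + 29) + 3522) = -10975*(49 + 3522)/4 = -10975/4*3571 = -39191725/4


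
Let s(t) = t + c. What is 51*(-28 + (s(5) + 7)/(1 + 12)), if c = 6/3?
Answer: -17850/13 ≈ -1373.1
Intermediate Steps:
c = 2 (c = 6*(1/3) = 2)
s(t) = 2 + t (s(t) = t + 2 = 2 + t)
51*(-28 + (s(5) + 7)/(1 + 12)) = 51*(-28 + ((2 + 5) + 7)/(1 + 12)) = 51*(-28 + (7 + 7)/13) = 51*(-28 + 14*(1/13)) = 51*(-28 + 14/13) = 51*(-350/13) = -17850/13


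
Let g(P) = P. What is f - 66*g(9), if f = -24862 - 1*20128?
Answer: -45584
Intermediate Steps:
f = -44990 (f = -24862 - 20128 = -44990)
f - 66*g(9) = -44990 - 66*9 = -44990 - 594 = -45584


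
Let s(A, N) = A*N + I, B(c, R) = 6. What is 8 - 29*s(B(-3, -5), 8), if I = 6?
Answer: -1558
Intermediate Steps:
s(A, N) = 6 + A*N (s(A, N) = A*N + 6 = 6 + A*N)
8 - 29*s(B(-3, -5), 8) = 8 - 29*(6 + 6*8) = 8 - 29*(6 + 48) = 8 - 29*54 = 8 - 1566 = -1558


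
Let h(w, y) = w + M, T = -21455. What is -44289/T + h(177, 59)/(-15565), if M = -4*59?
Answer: 19732118/9541345 ≈ 2.0681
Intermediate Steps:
M = -236
h(w, y) = -236 + w (h(w, y) = w - 236 = -236 + w)
-44289/T + h(177, 59)/(-15565) = -44289/(-21455) + (-236 + 177)/(-15565) = -44289*(-1/21455) - 59*(-1/15565) = 6327/3065 + 59/15565 = 19732118/9541345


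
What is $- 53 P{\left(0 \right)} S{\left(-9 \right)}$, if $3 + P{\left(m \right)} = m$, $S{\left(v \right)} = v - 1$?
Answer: $-1590$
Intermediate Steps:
$S{\left(v \right)} = -1 + v$
$P{\left(m \right)} = -3 + m$
$- 53 P{\left(0 \right)} S{\left(-9 \right)} = - 53 \left(-3 + 0\right) \left(-1 - 9\right) = \left(-53\right) \left(-3\right) \left(-10\right) = 159 \left(-10\right) = -1590$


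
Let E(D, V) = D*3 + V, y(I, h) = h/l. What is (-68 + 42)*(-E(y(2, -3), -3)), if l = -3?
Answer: 0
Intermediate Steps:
y(I, h) = -h/3 (y(I, h) = h/(-3) = h*(-1/3) = -h/3)
E(D, V) = V + 3*D (E(D, V) = 3*D + V = V + 3*D)
(-68 + 42)*(-E(y(2, -3), -3)) = (-68 + 42)*(-(-3 + 3*(-1/3*(-3)))) = -(-26)*(-3 + 3*1) = -(-26)*(-3 + 3) = -(-26)*0 = -26*0 = 0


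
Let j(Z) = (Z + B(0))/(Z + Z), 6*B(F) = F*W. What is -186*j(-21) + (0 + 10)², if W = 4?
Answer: 7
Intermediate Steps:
B(F) = 2*F/3 (B(F) = (F*4)/6 = (4*F)/6 = 2*F/3)
j(Z) = ½ (j(Z) = (Z + (⅔)*0)/(Z + Z) = (Z + 0)/((2*Z)) = Z*(1/(2*Z)) = ½)
-186*j(-21) + (0 + 10)² = -186*½ + (0 + 10)² = -93 + 10² = -93 + 100 = 7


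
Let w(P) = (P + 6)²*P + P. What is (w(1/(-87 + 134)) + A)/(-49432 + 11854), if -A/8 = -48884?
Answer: -20301175277/1950730347 ≈ -10.407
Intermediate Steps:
A = 391072 (A = -8*(-48884) = 391072)
w(P) = P + P*(6 + P)² (w(P) = (6 + P)²*P + P = P*(6 + P)² + P = P + P*(6 + P)²)
(w(1/(-87 + 134)) + A)/(-49432 + 11854) = ((1 + (6 + 1/(-87 + 134))²)/(-87 + 134) + 391072)/(-49432 + 11854) = ((1 + (6 + 1/47)²)/47 + 391072)/(-37578) = ((1 + (6 + 1/47)²)/47 + 391072)*(-1/37578) = ((1 + (283/47)²)/47 + 391072)*(-1/37578) = ((1 + 80089/2209)/47 + 391072)*(-1/37578) = ((1/47)*(82298/2209) + 391072)*(-1/37578) = (82298/103823 + 391072)*(-1/37578) = (40602350554/103823)*(-1/37578) = -20301175277/1950730347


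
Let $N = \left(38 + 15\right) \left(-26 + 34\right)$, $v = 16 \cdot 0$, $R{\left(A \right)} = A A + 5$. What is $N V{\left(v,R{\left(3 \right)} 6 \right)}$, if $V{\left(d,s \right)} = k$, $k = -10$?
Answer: $-4240$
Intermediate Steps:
$R{\left(A \right)} = 5 + A^{2}$ ($R{\left(A \right)} = A^{2} + 5 = 5 + A^{2}$)
$v = 0$
$V{\left(d,s \right)} = -10$
$N = 424$ ($N = 53 \cdot 8 = 424$)
$N V{\left(v,R{\left(3 \right)} 6 \right)} = 424 \left(-10\right) = -4240$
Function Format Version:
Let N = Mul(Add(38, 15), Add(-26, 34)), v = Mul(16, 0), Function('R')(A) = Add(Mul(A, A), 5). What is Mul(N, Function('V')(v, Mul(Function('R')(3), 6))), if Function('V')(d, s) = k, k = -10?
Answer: -4240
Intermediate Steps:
Function('R')(A) = Add(5, Pow(A, 2)) (Function('R')(A) = Add(Pow(A, 2), 5) = Add(5, Pow(A, 2)))
v = 0
Function('V')(d, s) = -10
N = 424 (N = Mul(53, 8) = 424)
Mul(N, Function('V')(v, Mul(Function('R')(3), 6))) = Mul(424, -10) = -4240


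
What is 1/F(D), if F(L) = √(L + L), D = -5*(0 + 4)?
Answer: -I*√10/20 ≈ -0.15811*I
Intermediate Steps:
D = -20 (D = -5*4 = -20)
F(L) = √2*√L (F(L) = √(2*L) = √2*√L)
1/F(D) = 1/(√2*√(-20)) = 1/(√2*(2*I*√5)) = 1/(2*I*√10) = -I*√10/20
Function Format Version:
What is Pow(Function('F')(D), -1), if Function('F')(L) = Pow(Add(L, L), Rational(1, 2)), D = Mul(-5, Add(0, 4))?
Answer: Mul(Rational(-1, 20), I, Pow(10, Rational(1, 2))) ≈ Mul(-0.15811, I)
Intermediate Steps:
D = -20 (D = Mul(-5, 4) = -20)
Function('F')(L) = Mul(Pow(2, Rational(1, 2)), Pow(L, Rational(1, 2))) (Function('F')(L) = Pow(Mul(2, L), Rational(1, 2)) = Mul(Pow(2, Rational(1, 2)), Pow(L, Rational(1, 2))))
Pow(Function('F')(D), -1) = Pow(Mul(Pow(2, Rational(1, 2)), Pow(-20, Rational(1, 2))), -1) = Pow(Mul(Pow(2, Rational(1, 2)), Mul(2, I, Pow(5, Rational(1, 2)))), -1) = Pow(Mul(2, I, Pow(10, Rational(1, 2))), -1) = Mul(Rational(-1, 20), I, Pow(10, Rational(1, 2)))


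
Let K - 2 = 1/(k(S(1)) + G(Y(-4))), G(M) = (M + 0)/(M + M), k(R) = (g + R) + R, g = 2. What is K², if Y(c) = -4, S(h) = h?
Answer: 400/81 ≈ 4.9383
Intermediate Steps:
k(R) = 2 + 2*R (k(R) = (2 + R) + R = 2 + 2*R)
G(M) = ½ (G(M) = M/((2*M)) = M*(1/(2*M)) = ½)
K = 20/9 (K = 2 + 1/((2 + 2*1) + ½) = 2 + 1/((2 + 2) + ½) = 2 + 1/(4 + ½) = 2 + 1/(9/2) = 2 + 2/9 = 20/9 ≈ 2.2222)
K² = (20/9)² = 400/81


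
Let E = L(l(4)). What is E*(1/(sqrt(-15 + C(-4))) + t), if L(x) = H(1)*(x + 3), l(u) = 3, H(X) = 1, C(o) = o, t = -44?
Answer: -264 - 6*I*sqrt(19)/19 ≈ -264.0 - 1.3765*I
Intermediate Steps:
L(x) = 3 + x (L(x) = 1*(x + 3) = 1*(3 + x) = 3 + x)
E = 6 (E = 3 + 3 = 6)
E*(1/(sqrt(-15 + C(-4))) + t) = 6*(1/(sqrt(-15 - 4)) - 44) = 6*(1/(sqrt(-19)) - 44) = 6*(1/(I*sqrt(19)) - 44) = 6*(-I*sqrt(19)/19 - 44) = 6*(-44 - I*sqrt(19)/19) = -264 - 6*I*sqrt(19)/19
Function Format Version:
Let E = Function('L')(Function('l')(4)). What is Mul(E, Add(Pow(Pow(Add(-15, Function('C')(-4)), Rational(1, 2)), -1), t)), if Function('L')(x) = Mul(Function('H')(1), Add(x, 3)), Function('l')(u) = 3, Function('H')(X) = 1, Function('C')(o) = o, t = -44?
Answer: Add(-264, Mul(Rational(-6, 19), I, Pow(19, Rational(1, 2)))) ≈ Add(-264.00, Mul(-1.3765, I))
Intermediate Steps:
Function('L')(x) = Add(3, x) (Function('L')(x) = Mul(1, Add(x, 3)) = Mul(1, Add(3, x)) = Add(3, x))
E = 6 (E = Add(3, 3) = 6)
Mul(E, Add(Pow(Pow(Add(-15, Function('C')(-4)), Rational(1, 2)), -1), t)) = Mul(6, Add(Pow(Pow(Add(-15, -4), Rational(1, 2)), -1), -44)) = Mul(6, Add(Pow(Pow(-19, Rational(1, 2)), -1), -44)) = Mul(6, Add(Pow(Mul(I, Pow(19, Rational(1, 2))), -1), -44)) = Mul(6, Add(Mul(Rational(-1, 19), I, Pow(19, Rational(1, 2))), -44)) = Mul(6, Add(-44, Mul(Rational(-1, 19), I, Pow(19, Rational(1, 2))))) = Add(-264, Mul(Rational(-6, 19), I, Pow(19, Rational(1, 2))))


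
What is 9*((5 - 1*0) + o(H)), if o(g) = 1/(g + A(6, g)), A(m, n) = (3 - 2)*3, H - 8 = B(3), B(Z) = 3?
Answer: 639/14 ≈ 45.643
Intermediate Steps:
H = 11 (H = 8 + 3 = 11)
A(m, n) = 3 (A(m, n) = 1*3 = 3)
o(g) = 1/(3 + g) (o(g) = 1/(g + 3) = 1/(3 + g))
9*((5 - 1*0) + o(H)) = 9*((5 - 1*0) + 1/(3 + 11)) = 9*((5 + 0) + 1/14) = 9*(5 + 1/14) = 9*(71/14) = 639/14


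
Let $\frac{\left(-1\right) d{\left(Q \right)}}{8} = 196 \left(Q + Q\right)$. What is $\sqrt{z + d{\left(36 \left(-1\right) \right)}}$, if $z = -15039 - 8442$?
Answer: $3 \sqrt{9935} \approx 299.02$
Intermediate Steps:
$d{\left(Q \right)} = - 3136 Q$ ($d{\left(Q \right)} = - 8 \cdot 196 \left(Q + Q\right) = - 8 \cdot 196 \cdot 2 Q = - 8 \cdot 392 Q = - 3136 Q$)
$z = -23481$
$\sqrt{z + d{\left(36 \left(-1\right) \right)}} = \sqrt{-23481 - 3136 \cdot 36 \left(-1\right)} = \sqrt{-23481 - -112896} = \sqrt{-23481 + 112896} = \sqrt{89415} = 3 \sqrt{9935}$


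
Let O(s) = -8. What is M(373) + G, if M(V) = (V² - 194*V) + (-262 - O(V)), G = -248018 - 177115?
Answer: -358620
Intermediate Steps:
G = -425133
M(V) = -254 + V² - 194*V (M(V) = (V² - 194*V) + (-262 - 1*(-8)) = (V² - 194*V) + (-262 + 8) = (V² - 194*V) - 254 = -254 + V² - 194*V)
M(373) + G = (-254 + 373² - 194*373) - 425133 = (-254 + 139129 - 72362) - 425133 = 66513 - 425133 = -358620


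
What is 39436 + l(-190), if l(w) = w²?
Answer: 75536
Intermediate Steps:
39436 + l(-190) = 39436 + (-190)² = 39436 + 36100 = 75536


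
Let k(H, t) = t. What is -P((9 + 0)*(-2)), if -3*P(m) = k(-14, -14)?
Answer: -14/3 ≈ -4.6667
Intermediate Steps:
P(m) = 14/3 (P(m) = -⅓*(-14) = 14/3)
-P((9 + 0)*(-2)) = -1*14/3 = -14/3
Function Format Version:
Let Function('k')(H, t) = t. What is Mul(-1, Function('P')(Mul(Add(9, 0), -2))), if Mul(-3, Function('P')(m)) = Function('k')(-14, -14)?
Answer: Rational(-14, 3) ≈ -4.6667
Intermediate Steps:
Function('P')(m) = Rational(14, 3) (Function('P')(m) = Mul(Rational(-1, 3), -14) = Rational(14, 3))
Mul(-1, Function('P')(Mul(Add(9, 0), -2))) = Mul(-1, Rational(14, 3)) = Rational(-14, 3)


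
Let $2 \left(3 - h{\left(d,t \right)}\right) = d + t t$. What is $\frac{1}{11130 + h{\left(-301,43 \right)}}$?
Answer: $\frac{1}{10359} \approx 9.6534 \cdot 10^{-5}$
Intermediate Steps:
$h{\left(d,t \right)} = 3 - \frac{d}{2} - \frac{t^{2}}{2}$ ($h{\left(d,t \right)} = 3 - \frac{d + t t}{2} = 3 - \frac{d + t^{2}}{2} = 3 - \left(\frac{d}{2} + \frac{t^{2}}{2}\right) = 3 - \frac{d}{2} - \frac{t^{2}}{2}$)
$\frac{1}{11130 + h{\left(-301,43 \right)}} = \frac{1}{11130 - \left(- \frac{307}{2} + \frac{1849}{2}\right)} = \frac{1}{11130 + \left(3 + \frac{301}{2} - \frac{1849}{2}\right)} = \frac{1}{11130 - 771} = \frac{1}{10359}$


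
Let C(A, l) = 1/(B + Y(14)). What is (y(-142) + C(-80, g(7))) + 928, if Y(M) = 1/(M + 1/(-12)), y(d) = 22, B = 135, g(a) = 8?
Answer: 21429317/22557 ≈ 950.01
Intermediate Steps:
Y(M) = 1/(-1/12 + M) (Y(M) = 1/(M - 1/12) = 1/(-1/12 + M))
C(A, l) = 167/22557 (C(A, l) = 1/(135 + 12/(-1 + 12*14)) = 1/(135 + 12/(-1 + 168)) = 1/(135 + 12/167) = 1/(22557/167) = 167/22557)
(y(-142) + C(-80, g(7))) + 928 = (22 + 167/22557) + 928 = 496421/22557 + 928 = 21429317/22557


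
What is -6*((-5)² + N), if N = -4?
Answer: -126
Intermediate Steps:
-6*((-5)² + N) = -6*((-5)² - 4) = -6*(25 - 4) = -6*21 = -126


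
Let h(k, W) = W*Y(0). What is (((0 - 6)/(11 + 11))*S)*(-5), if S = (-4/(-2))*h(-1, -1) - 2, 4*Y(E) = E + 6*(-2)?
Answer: 60/11 ≈ 5.4545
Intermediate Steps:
Y(E) = -3 + E/4 (Y(E) = (E + 6*(-2))/4 = (E - 12)/4 = (-12 + E)/4 = -3 + E/4)
h(k, W) = -3*W (h(k, W) = W*(-3 + (¼)*0) = W*(-3 + 0) = W*(-3) = -3*W)
S = 4 (S = (-4/(-2))*(-3*(-1)) - 2 = -4*(-½)*3 - 2 = 2*3 - 2 = 6 - 2 = 4)
(((0 - 6)/(11 + 11))*S)*(-5) = (((0 - 6)/(11 + 11))*4)*(-5) = (-6/22*4)*(-5) = (-6*1/22*4)*(-5) = -3/11*4*(-5) = -12/11*(-5) = 60/11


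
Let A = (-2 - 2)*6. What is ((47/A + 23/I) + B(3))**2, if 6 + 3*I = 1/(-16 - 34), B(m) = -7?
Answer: 21760675225/52186176 ≈ 416.98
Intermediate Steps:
A = -24 (A = -4*6 = -24)
I = -301/150 (I = -2 + 1/(3*(-16 - 34)) = -2 + (1/3)/(-50) = -2 + (1/3)*(-1/50) = -2 - 1/150 = -301/150 ≈ -2.0067)
((47/A + 23/I) + B(3))**2 = ((47/(-24) + 23/(-301/150)) - 7)**2 = ((47*(-1/24) + 23*(-150/301)) - 7)**2 = ((-47/24 - 3450/301) - 7)**2 = (-96947/7224 - 7)**2 = (-147515/7224)**2 = 21760675225/52186176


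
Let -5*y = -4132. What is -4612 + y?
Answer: -18928/5 ≈ -3785.6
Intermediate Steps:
y = 4132/5 (y = -⅕*(-4132) = 4132/5 ≈ 826.40)
-4612 + y = -4612 + 4132/5 = -18928/5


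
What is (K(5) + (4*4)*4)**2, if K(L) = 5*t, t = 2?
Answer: 5476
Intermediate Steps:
K(L) = 10 (K(L) = 5*2 = 10)
(K(5) + (4*4)*4)**2 = (10 + (4*4)*4)**2 = (10 + 16*4)**2 = (10 + 64)**2 = 74**2 = 5476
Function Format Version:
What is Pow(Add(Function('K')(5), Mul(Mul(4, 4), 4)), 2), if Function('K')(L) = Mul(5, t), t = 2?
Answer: 5476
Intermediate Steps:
Function('K')(L) = 10 (Function('K')(L) = Mul(5, 2) = 10)
Pow(Add(Function('K')(5), Mul(Mul(4, 4), 4)), 2) = Pow(Add(10, Mul(Mul(4, 4), 4)), 2) = Pow(Add(10, Mul(16, 4)), 2) = Pow(Add(10, 64), 2) = Pow(74, 2) = 5476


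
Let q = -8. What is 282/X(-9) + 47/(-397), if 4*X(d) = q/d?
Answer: 503746/397 ≈ 1268.9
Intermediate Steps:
X(d) = -2/d (X(d) = (-8/d)/4 = -2/d)
282/X(-9) + 47/(-397) = 282/((-2/(-9))) + 47/(-397) = 282/((-2*(-⅑))) + 47*(-1/397) = 282/(2/9) - 47/397 = 282*(9/2) - 47/397 = 1269 - 47/397 = 503746/397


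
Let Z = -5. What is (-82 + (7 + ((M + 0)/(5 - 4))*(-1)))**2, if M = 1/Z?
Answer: 139876/25 ≈ 5595.0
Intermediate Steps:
M = -1/5 (M = 1/(-5) = -1/5 ≈ -0.20000)
(-82 + (7 + ((M + 0)/(5 - 4))*(-1)))**2 = (-82 + (7 + ((-1/5 + 0)/(5 - 4))*(-1)))**2 = (-82 + (7 - 1/5/1*(-1)))**2 = (-82 + (7 - 1/5*1*(-1)))**2 = (-82 + (7 - 1/5*(-1)))**2 = (-82 + (7 + 1/5))**2 = (-82 + 36/5)**2 = (-374/5)**2 = 139876/25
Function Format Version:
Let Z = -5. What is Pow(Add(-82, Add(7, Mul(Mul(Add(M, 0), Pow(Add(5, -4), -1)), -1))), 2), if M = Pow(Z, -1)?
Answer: Rational(139876, 25) ≈ 5595.0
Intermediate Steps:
M = Rational(-1, 5) (M = Pow(-5, -1) = Rational(-1, 5) ≈ -0.20000)
Pow(Add(-82, Add(7, Mul(Mul(Add(M, 0), Pow(Add(5, -4), -1)), -1))), 2) = Pow(Add(-82, Add(7, Mul(Mul(Add(Rational(-1, 5), 0), Pow(Add(5, -4), -1)), -1))), 2) = Pow(Add(-82, Add(7, Mul(Mul(Rational(-1, 5), Pow(1, -1)), -1))), 2) = Pow(Add(-82, Add(7, Mul(Mul(Rational(-1, 5), 1), -1))), 2) = Pow(Add(-82, Add(7, Mul(Rational(-1, 5), -1))), 2) = Pow(Add(-82, Add(7, Rational(1, 5))), 2) = Pow(Add(-82, Rational(36, 5)), 2) = Pow(Rational(-374, 5), 2) = Rational(139876, 25)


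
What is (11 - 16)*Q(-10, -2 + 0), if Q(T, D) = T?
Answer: 50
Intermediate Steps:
(11 - 16)*Q(-10, -2 + 0) = (11 - 16)*(-10) = -5*(-10) = 50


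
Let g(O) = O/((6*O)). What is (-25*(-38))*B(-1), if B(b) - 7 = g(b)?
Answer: 20425/3 ≈ 6808.3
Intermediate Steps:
g(O) = ⅙ (g(O) = O*(1/(6*O)) = ⅙)
B(b) = 43/6 (B(b) = 7 + ⅙ = 43/6)
(-25*(-38))*B(-1) = -25*(-38)*(43/6) = 950*(43/6) = 20425/3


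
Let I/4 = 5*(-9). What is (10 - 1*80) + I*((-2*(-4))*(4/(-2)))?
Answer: 2810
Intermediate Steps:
I = -180 (I = 4*(5*(-9)) = 4*(-45) = -180)
(10 - 1*80) + I*((-2*(-4))*(4/(-2))) = (10 - 1*80) - 180*(-2*(-4))*4/(-2) = (10 - 80) - 1440*4*(-1/2) = -70 - 1440*(-2) = -70 - 180*(-16) = -70 + 2880 = 2810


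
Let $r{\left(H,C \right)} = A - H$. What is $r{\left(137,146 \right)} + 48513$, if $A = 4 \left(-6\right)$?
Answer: $48352$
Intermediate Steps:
$A = -24$
$r{\left(H,C \right)} = -24 - H$
$r{\left(137,146 \right)} + 48513 = \left(-24 - 137\right) + 48513 = -161 + 48513 = 48352$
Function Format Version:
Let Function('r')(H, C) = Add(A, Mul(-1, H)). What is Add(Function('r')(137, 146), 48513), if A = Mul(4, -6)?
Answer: 48352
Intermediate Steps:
A = -24
Function('r')(H, C) = Add(-24, Mul(-1, H))
Add(Function('r')(137, 146), 48513) = Add(Add(-24, Mul(-1, 137)), 48513) = Add(Add(-24, -137), 48513) = Add(-161, 48513) = 48352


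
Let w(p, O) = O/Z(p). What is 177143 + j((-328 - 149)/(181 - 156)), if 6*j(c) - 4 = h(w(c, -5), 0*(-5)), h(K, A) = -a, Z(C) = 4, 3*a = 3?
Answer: 354287/2 ≈ 1.7714e+5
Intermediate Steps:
a = 1 (a = (1/3)*3 = 1)
w(p, O) = O/4
h(K, A) = -1 (h(K, A) = -1*1 = -1)
j(c) = 1/2 (j(c) = 2/3 + (1/6)*(-1) = 2/3 - 1/6 = 1/2)
177143 + j((-328 - 149)/(181 - 156)) = 177143 + 1/2 = 354287/2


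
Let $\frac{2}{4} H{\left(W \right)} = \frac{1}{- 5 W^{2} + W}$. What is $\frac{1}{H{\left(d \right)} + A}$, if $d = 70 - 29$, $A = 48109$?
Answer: $\frac{4182}{201191837} \approx 2.0786 \cdot 10^{-5}$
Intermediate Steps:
$d = 41$
$H{\left(W \right)} = \frac{2}{W - 5 W^{2}}$ ($H{\left(W \right)} = \frac{2}{- 5 W^{2} + W} = \frac{2}{W - 5 W^{2}}$)
$\frac{1}{H{\left(d \right)} + A} = \frac{1}{- \frac{2}{41 \left(-1 + 5 \cdot 41\right)} + 48109} = \frac{1}{\left(-2\right) \frac{1}{41} \frac{1}{-1 + 205} + 48109} = \frac{1}{\left(-2\right) \frac{1}{41} \cdot \frac{1}{204} + 48109} = \frac{1}{- \frac{1}{4182} + 48109} = \frac{1}{\frac{201191837}{4182}} = \frac{4182}{201191837}$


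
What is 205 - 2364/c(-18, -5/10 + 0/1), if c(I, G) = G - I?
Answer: 2447/35 ≈ 69.914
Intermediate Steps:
205 - 2364/c(-18, -5/10 + 0/1) = 205 - 2364/((-5/10 + 0/1) - 1*(-18)) = 205 - 2364/((-5*1/10 + 0*1) + 18) = 205 - 2364/((-1/2 + 0) + 18) = 205 - 2364/(-1/2 + 18) = 205 - 2364/35/2 = 205 - 2364*2/35 = 205 - 1*4728/35 = 205 - 4728/35 = 2447/35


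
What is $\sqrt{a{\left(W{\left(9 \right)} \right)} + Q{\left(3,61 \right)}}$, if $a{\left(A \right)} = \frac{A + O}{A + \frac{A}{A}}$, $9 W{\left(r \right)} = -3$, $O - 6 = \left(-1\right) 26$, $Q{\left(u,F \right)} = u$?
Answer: $\frac{i \sqrt{110}}{2} \approx 5.244 i$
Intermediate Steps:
$O = -20$ ($O = 6 - 26 = -20$)
$W{\left(r \right)} = - \frac{1}{3}$ ($W{\left(r \right)} = \frac{1}{9} \left(-3\right) = - \frac{1}{3}$)
$a{\left(A \right)} = \frac{-20 + A}{1 + A}$ ($a{\left(A \right)} = \frac{A - 20}{A + \frac{A}{A}} = \frac{-20 + A}{A + 1} = \frac{-20 + A}{1 + A}$)
$\sqrt{a{\left(W{\left(9 \right)} \right)} + Q{\left(3,61 \right)}} = \sqrt{\frac{-20 - \frac{1}{3}}{1 - \frac{1}{3}} + 3} = \sqrt{\frac{1}{\frac{2}{3}} \left(- \frac{61}{3}\right) + 3} = \sqrt{\frac{3}{2} \left(- \frac{61}{3}\right) + 3} = \sqrt{- \frac{61}{2} + 3} = \sqrt{- \frac{55}{2}} = \frac{i \sqrt{110}}{2}$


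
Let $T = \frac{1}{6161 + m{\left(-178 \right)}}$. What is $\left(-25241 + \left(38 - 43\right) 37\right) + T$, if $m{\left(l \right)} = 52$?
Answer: $- \frac{157971737}{6213} \approx -25426.0$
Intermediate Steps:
$T = \frac{1}{6213}$ ($T = \frac{1}{6161 + 52} = \frac{1}{6213} \approx 0.00016095$)
$\left(-25241 + \left(38 - 43\right) 37\right) + T = \left(-25241 + \left(38 - 43\right) 37\right) + \frac{1}{6213} = \left(-25241 - 185\right) + \frac{1}{6213} = -25426 + \frac{1}{6213} = - \frac{157971737}{6213}$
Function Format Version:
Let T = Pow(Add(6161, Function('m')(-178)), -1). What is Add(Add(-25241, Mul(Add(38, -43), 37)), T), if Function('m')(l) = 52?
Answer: Rational(-157971737, 6213) ≈ -25426.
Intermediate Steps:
T = Rational(1, 6213) (T = Pow(Add(6161, 52), -1) = Pow(6213, -1) = Rational(1, 6213) ≈ 0.00016095)
Add(Add(-25241, Mul(Add(38, -43), 37)), T) = Add(Add(-25241, Mul(Add(38, -43), 37)), Rational(1, 6213)) = Add(Add(-25241, Mul(-5, 37)), Rational(1, 6213)) = Add(Add(-25241, -185), Rational(1, 6213)) = Add(-25426, Rational(1, 6213)) = Rational(-157971737, 6213)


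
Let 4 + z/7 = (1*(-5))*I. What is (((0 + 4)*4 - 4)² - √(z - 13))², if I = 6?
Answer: (144 - I*√251)² ≈ 20485.0 - 4562.8*I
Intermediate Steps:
z = -238 (z = -28 + 7*((1*(-5))*6) = -28 + 7*(-5*6) = -28 + 7*(-30) = -28 - 210 = -238)
(((0 + 4)*4 - 4)² - √(z - 13))² = (((0 + 4)*4 - 4)² - √(-238 - 13))² = ((4*4 - 4)² - √(-251))² = ((16 - 4)² - I*√251)² = (12² - I*√251)² = (144 - I*√251)²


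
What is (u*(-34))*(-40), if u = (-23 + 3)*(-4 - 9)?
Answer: 353600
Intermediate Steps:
u = 260 (u = -20*(-13) = 260)
(u*(-34))*(-40) = (260*(-34))*(-40) = -8840*(-40) = 353600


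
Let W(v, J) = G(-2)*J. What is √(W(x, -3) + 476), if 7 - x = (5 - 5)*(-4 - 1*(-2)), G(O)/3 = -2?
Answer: √494 ≈ 22.226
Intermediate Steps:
G(O) = -6 (G(O) = 3*(-2) = -6)
x = 7 (x = 7 - (5 - 5)*(-4 - 1*(-2)) = 7 - 0*(-4 + 2) = 7 - 0*(-2) = 7 - 1*0 = 7 + 0 = 7)
W(v, J) = -6*J
√(W(x, -3) + 476) = √(-6*(-3) + 476) = √(18 + 476) = √494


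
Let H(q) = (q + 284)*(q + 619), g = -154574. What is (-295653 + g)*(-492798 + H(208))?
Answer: 38680802478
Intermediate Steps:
H(q) = (284 + q)*(619 + q)
(-295653 + g)*(-492798 + H(208)) = (-295653 - 154574)*(-492798 + (175796 + 208² + 903*208)) = -450227*(-492798 + (175796 + 43264 + 187824)) = -450227*(-492798 + 406884) = -450227*(-85914) = 38680802478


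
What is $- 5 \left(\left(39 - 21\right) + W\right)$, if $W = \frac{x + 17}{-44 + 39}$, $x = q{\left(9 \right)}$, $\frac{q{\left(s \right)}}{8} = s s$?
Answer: $575$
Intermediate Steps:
$q{\left(s \right)} = 8 s^{2}$ ($q{\left(s \right)} = 8 s s = 8 s^{2}$)
$x = 648$ ($x = 8 \cdot 9^{2} = 8 \cdot 81 = 648$)
$W = -133$ ($W = \frac{648 + 17}{-44 + 39} = \frac{665}{-5} = 665 \left(- \frac{1}{5}\right) = -133$)
$- 5 \left(\left(39 - 21\right) + W\right) = - 5 \left(\left(39 - 21\right) - 133\right) = - 5 \left(18 - 133\right) = \left(-5\right) \left(-115\right) = 575$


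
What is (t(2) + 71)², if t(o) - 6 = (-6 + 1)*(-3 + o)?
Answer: 6724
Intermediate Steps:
t(o) = 21 - 5*o (t(o) = 6 + (-6 + 1)*(-3 + o) = 6 - 5*(-3 + o) = 6 + (15 - 5*o) = 21 - 5*o)
(t(2) + 71)² = ((21 - 5*2) + 71)² = ((21 - 10) + 71)² = (11 + 71)² = 82² = 6724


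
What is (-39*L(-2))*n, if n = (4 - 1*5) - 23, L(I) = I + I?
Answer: -3744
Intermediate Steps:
L(I) = 2*I
n = -24 (n = (4 - 5) - 23 = -1 - 23 = -24)
(-39*L(-2))*n = -78*(-2)*(-24) = -39*(-4)*(-24) = 156*(-24) = -3744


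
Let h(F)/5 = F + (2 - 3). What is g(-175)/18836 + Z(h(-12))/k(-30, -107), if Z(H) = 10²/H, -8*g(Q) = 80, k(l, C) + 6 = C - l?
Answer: 182965/10162022 ≈ 0.018005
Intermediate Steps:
k(l, C) = -6 + C - l (k(l, C) = -6 + (C - l) = -6 + C - l)
g(Q) = -10 (g(Q) = -⅛*80 = -10)
h(F) = -5 + 5*F (h(F) = 5*(F + (2 - 3)) = 5*(F - 1) = 5*(-1 + F) = -5 + 5*F)
Z(H) = 100/H
g(-175)/18836 + Z(h(-12))/k(-30, -107) = -10/18836 + (100/(-5 + 5*(-12)))/(-6 - 107 - 1*(-30)) = -10*1/18836 + (100/(-5 - 60))/(-6 - 107 + 30) = -5/9418 + (100/(-65))/(-83) = -5/9418 + (100*(-1/65))*(-1/83) = -5/9418 - 20/13*(-1/83) = -5/9418 + 20/1079 = 182965/10162022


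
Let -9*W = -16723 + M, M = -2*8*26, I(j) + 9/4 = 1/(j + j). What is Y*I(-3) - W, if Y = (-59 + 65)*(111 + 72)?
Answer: -27347/6 ≈ -4557.8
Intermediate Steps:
I(j) = -9/4 + 1/(2*j) (I(j) = -9/4 + 1/(j + j) = -9/4 + 1/(2*j))
M = -416 (M = -16*26 = -416)
Y = 1098 (Y = 6*183 = 1098)
W = 5713/3 (W = -(-16723 - 416)/9 = -1/9*(-17139) = 5713/3 ≈ 1904.3)
Y*I(-3) - W = 1098*((1/4)*(2 - 9*(-3))/(-3)) - 1*5713/3 = 1098*((1/4)*(-1/3)*(2 + 27)) - 5713/3 = 1098*((1/4)*(-1/3)*29) - 5713/3 = 1098*(-29/12) - 5713/3 = -5307/2 - 5713/3 = -27347/6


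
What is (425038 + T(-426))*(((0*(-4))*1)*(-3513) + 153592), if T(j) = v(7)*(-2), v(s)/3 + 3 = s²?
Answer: 65240045104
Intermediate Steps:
v(s) = -9 + 3*s²
T(j) = -276 (T(j) = (-9 + 3*7²)*(-2) = (-9 + 3*49)*(-2) = (-9 + 147)*(-2) = 138*(-2) = -276)
(425038 + T(-426))*(((0*(-4))*1)*(-3513) + 153592) = (425038 - 276)*(((0*(-4))*1)*(-3513) + 153592) = 424762*((0*1)*(-3513) + 153592) = 424762*(0*(-3513) + 153592) = 424762*(0 + 153592) = 424762*153592 = 65240045104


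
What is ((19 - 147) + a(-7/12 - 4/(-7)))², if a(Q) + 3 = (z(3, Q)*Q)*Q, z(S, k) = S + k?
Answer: 6028586543224729/351298031616 ≈ 17161.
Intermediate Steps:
a(Q) = -3 + Q²*(3 + Q) (a(Q) = -3 + ((3 + Q)*Q)*Q = -3 + (Q*(3 + Q))*Q = -3 + Q²*(3 + Q))
((19 - 147) + a(-7/12 - 4/(-7)))² = ((19 - 147) + (-3 + (-7/12 - 4/(-7))²*(3 + (-7/12 - 4/(-7)))))² = (-128 + (-3 + (-7*1/12 - 4*(-⅐))²*(3 + (-7*1/12 - 4*(-⅐)))))² = (-128 + (-3 + (-7/12 + 4/7)²*(3 + (-7/12 + 4/7))))² = (-128 + (-3 + (-1/84)²*(3 - 1/84)))² = (-128 + (-3 + (1/7056)*(251/84)))² = (-128 + (-3 + 251/592704))² = (-128 - 1777861/592704)² = (-77643973/592704)² = 6028586543224729/351298031616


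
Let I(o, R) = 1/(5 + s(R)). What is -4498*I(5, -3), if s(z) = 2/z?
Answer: -1038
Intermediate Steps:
I(o, R) = 1/(5 + 2/R)
-4498*I(5, -3) = -(-13494)/(2 + 5*(-3)) = -(-13494)/(2 - 15) = -(-13494)/(-13) = -(-13494)*(-1)/13 = -4498*3/13 = -1038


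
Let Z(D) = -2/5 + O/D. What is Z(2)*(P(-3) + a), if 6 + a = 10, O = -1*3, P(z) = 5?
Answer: -171/10 ≈ -17.100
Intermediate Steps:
O = -3
a = 4 (a = -6 + 10 = 4)
Z(D) = -⅖ - 3/D (Z(D) = -2/5 - 3/D = -2*⅕ - 3/D = -⅖ - 3/D)
Z(2)*(P(-3) + a) = (-⅖ - 3/2)*(5 + 4) = (-⅖ - 3*½)*9 = (-⅖ - 3/2)*9 = -19/10*9 = -171/10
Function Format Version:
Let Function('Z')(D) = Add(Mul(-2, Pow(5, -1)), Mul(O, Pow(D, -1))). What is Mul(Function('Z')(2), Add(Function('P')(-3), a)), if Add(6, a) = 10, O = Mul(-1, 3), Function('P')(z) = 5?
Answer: Rational(-171, 10) ≈ -17.100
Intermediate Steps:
O = -3
a = 4 (a = Add(-6, 10) = 4)
Function('Z')(D) = Add(Rational(-2, 5), Mul(-3, Pow(D, -1))) (Function('Z')(D) = Add(Mul(-2, Pow(5, -1)), Mul(-3, Pow(D, -1))) = Add(Mul(-2, Rational(1, 5)), Mul(-3, Pow(D, -1))) = Add(Rational(-2, 5), Mul(-3, Pow(D, -1))))
Mul(Function('Z')(2), Add(Function('P')(-3), a)) = Mul(Add(Rational(-2, 5), Mul(-3, Pow(2, -1))), Add(5, 4)) = Mul(Add(Rational(-2, 5), Mul(-3, Rational(1, 2))), 9) = Mul(Add(Rational(-2, 5), Rational(-3, 2)), 9) = Mul(Rational(-19, 10), 9) = Rational(-171, 10)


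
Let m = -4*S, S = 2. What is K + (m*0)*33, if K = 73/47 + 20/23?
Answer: 2619/1081 ≈ 2.4228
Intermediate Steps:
m = -8 (m = -4*2 = -8)
K = 2619/1081 (K = 73*(1/47) + 20*(1/23) = 73/47 + 20/23 = 2619/1081 ≈ 2.4228)
K + (m*0)*33 = 2619/1081 - 8*0*33 = 2619/1081 + 0*33 = 2619/1081 + 0 = 2619/1081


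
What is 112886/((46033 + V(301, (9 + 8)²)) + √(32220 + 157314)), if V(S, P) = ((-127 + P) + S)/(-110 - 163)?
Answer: 193637140754694/78951976295315 - 4206640347*√189534/78951976295315 ≈ 2.4294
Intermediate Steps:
V(S, P) = 127/273 - P/273 - S/273 (V(S, P) = (-127 + P + S)/(-273) = (-127 + P + S)*(-1/273) = 127/273 - P/273 - S/273)
112886/((46033 + V(301, (9 + 8)²)) + √(32220 + 157314)) = 112886/((46033 + (127/273 - (9 + 8)²/273 - 1/273*301)) + √(32220 + 157314)) = 112886/((46033 + (127/273 - 1/273*17² - 43/39)) + √189534) = 112886/((46033 + (127/273 - 1/273*289 - 43/39)) + √189534) = 112886/((46033 + (127/273 - 289/273 - 43/39)) + √189534) = 112886/((46033 - 463/273) + √189534) = 112886/(12566546/273 + √189534)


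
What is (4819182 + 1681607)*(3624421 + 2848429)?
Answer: 42078632078650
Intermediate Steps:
(4819182 + 1681607)*(3624421 + 2848429) = 6500789*6472850 = 42078632078650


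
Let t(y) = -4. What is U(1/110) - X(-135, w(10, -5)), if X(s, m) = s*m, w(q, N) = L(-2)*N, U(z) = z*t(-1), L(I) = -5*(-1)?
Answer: -185627/55 ≈ -3375.0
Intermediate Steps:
L(I) = 5
U(z) = -4*z (U(z) = z*(-4) = -4*z)
w(q, N) = 5*N
X(s, m) = m*s
U(1/110) - X(-135, w(10, -5)) = -4/110 - 5*(-5)*(-135) = -4*1/110 - (-25)*(-135) = -2/55 - 1*3375 = -2/55 - 3375 = -185627/55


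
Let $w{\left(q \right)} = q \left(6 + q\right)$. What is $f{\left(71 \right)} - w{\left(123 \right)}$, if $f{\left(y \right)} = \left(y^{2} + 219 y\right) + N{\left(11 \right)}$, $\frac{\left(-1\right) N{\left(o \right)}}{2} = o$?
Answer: $4701$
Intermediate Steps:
$N{\left(o \right)} = - 2 o$
$f{\left(y \right)} = -22 + y^{2} + 219 y$ ($f{\left(y \right)} = \left(y^{2} + 219 y\right) - 22 = -22 + y^{2} + 219 y$)
$f{\left(71 \right)} - w{\left(123 \right)} = \left(-22 + 71^{2} + 219 \cdot 71\right) - 123 \left(6 + 123\right) = \left(-22 + 5041 + 15549\right) - 123 \cdot 129 = 20568 - 15867 = 4701$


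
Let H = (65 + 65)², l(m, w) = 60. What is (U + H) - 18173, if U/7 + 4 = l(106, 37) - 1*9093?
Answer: -64532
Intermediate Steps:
H = 16900 (H = 130² = 16900)
U = -63259 (U = -28 + 7*(60 - 1*9093) = -28 + 7*(60 - 9093) = -28 + 7*(-9033) = -28 - 63231 = -63259)
(U + H) - 18173 = (-63259 + 16900) - 18173 = -46359 - 18173 = -64532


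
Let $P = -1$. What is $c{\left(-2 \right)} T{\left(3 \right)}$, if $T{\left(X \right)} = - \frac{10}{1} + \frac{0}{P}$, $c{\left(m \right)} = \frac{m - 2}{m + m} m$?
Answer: $20$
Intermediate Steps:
$c{\left(m \right)} = -1 + \frac{m}{2}$ ($c{\left(m \right)} = \frac{-2 + m}{2 m} m = -1 + \frac{m}{2}$)
$T{\left(X \right)} = -10$ ($T{\left(X \right)} = - \frac{10}{1} + \frac{0}{-1} = \left(-10\right) 1 + 0 \left(-1\right) = -10 + 0 = -10$)
$c{\left(-2 \right)} T{\left(3 \right)} = \left(-1 + \frac{1}{2} \left(-2\right)\right) \left(-10\right) = \left(-1 - 1\right) \left(-10\right) = \left(-2\right) \left(-10\right) = 20$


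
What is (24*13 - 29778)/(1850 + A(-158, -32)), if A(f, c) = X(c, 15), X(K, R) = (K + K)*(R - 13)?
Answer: -4911/287 ≈ -17.112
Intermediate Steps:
X(K, R) = 2*K*(-13 + R) (X(K, R) = (2*K)*(-13 + R) = 2*K*(-13 + R))
A(f, c) = 4*c (A(f, c) = 2*c*(-13 + 15) = 2*c*2 = 4*c)
(24*13 - 29778)/(1850 + A(-158, -32)) = (24*13 - 29778)/(1850 + 4*(-32)) = (312 - 29778)/(1850 - 128) = -29466/1722 = -29466*1/1722 = -4911/287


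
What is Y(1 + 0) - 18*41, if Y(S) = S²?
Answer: -737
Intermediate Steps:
Y(1 + 0) - 18*41 = (1 + 0)² - 18*41 = 1² - 738 = 1 - 738 = -737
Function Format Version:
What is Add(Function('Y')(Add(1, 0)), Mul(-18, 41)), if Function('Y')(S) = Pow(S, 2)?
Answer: -737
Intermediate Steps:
Add(Function('Y')(Add(1, 0)), Mul(-18, 41)) = Add(Pow(Add(1, 0), 2), Mul(-18, 41)) = Add(Pow(1, 2), -738) = Add(1, -738) = -737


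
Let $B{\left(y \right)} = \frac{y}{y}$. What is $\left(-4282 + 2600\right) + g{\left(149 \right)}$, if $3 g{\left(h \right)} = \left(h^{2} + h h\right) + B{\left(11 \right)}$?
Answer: $13119$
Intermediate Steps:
$B{\left(y \right)} = 1$
$g{\left(h \right)} = \frac{1}{3} + \frac{2 h^{2}}{3}$ ($g{\left(h \right)} = \frac{\left(h^{2} + h h\right) + 1}{3} = \frac{\left(h^{2} + h^{2}\right) + 1}{3} = \frac{2 h^{2} + 1}{3} = \frac{1 + 2 h^{2}}{3} = \frac{1}{3} + \frac{2 h^{2}}{3}$)
$\left(-4282 + 2600\right) + g{\left(149 \right)} = \left(-4282 + 2600\right) + \left(\frac{1}{3} + \frac{2 \cdot 149^{2}}{3}\right) = -1682 + \left(\frac{1}{3} + \frac{2}{3} \cdot 22201\right) = -1682 + \left(\frac{1}{3} + \frac{44402}{3}\right) = -1682 + 14801 = 13119$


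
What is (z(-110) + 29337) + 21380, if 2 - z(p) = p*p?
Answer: 38619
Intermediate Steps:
z(p) = 2 - p² (z(p) = 2 - p*p = 2 - p²)
(z(-110) + 29337) + 21380 = ((2 - 1*(-110)²) + 29337) + 21380 = ((2 - 1*12100) + 29337) + 21380 = ((2 - 12100) + 29337) + 21380 = (-12098 + 29337) + 21380 = 17239 + 21380 = 38619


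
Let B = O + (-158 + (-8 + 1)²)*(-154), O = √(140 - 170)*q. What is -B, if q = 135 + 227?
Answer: -16786 - 362*I*√30 ≈ -16786.0 - 1982.8*I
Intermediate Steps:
q = 362
O = 362*I*√30 (O = √(140 - 170)*362 = √(-30)*362 = (I*√30)*362 = 362*I*√30 ≈ 1982.8*I)
B = 16786 + 362*I*√30 (B = 362*I*√30 + (-158 + (-8 + 1)²)*(-154) = 362*I*√30 + (-158 + (-7)²)*(-154) = 362*I*√30 + (-158 + 49)*(-154) = 362*I*√30 - 109*(-154) = 362*I*√30 + 16786 = 16786 + 362*I*√30 ≈ 16786.0 + 1982.8*I)
-B = -(16786 + 362*I*√30) = -16786 - 362*I*√30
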